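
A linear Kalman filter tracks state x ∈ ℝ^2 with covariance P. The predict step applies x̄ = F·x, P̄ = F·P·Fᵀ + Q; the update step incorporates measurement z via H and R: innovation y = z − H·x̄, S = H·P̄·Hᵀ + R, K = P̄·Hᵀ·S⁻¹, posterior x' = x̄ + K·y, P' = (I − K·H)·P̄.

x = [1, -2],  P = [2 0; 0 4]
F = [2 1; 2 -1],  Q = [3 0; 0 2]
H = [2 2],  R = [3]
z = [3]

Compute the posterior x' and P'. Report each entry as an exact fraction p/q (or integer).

x̄ = F·x = [0, 4]
P̄ = F·P·Fᵀ + Q = [15 4; 4 14]
y = z − H·x̄ = [-5]
S = H·P̄·Hᵀ + R = [151]
K = P̄·Hᵀ·S⁻¹ = [38/151; 36/151]
x' = x̄ + K·y = [-190/151, 424/151]
P' = (I − K·H)·P̄ = [821/151 -764/151; -764/151 818/151]

x' = [-190/151, 424/151]
P' = [821/151 -764/151; -764/151 818/151]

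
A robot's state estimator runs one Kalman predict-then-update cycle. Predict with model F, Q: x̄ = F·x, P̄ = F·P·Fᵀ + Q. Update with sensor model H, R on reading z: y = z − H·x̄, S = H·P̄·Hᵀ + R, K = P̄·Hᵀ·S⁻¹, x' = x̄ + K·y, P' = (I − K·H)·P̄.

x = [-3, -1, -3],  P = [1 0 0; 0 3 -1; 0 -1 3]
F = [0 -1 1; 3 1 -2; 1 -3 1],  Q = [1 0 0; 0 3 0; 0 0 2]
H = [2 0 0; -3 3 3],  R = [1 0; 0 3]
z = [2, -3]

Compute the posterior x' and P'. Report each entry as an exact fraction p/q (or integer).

x' = [76/85, -1988/425, 1917/425]
P' = [33/136 -21/85 83/170; -21/85 2303/425 -2327/425; 83/170 -2327/425 2593/425]

x̄ = F·x = [-2, -4, -3]
P̄ = F·P·Fᵀ + Q = [9 -12 16; -12 31 -19; 16 -19 39]
y = z − H·x̄ = [6, 12]
S = H·P̄·Hᵀ + R = [37 -30; -30 300]
K = P̄·Hᵀ·S⁻¹ = [33/68 -1/680; -42/85 81/425; 83/85 117/850]
x' = x̄ + K·y = [76/85, -1988/425, 1917/425]
P' = (I − K·H)·P̄ = [33/136 -21/85 83/170; -21/85 2303/425 -2327/425; 83/170 -2327/425 2593/425]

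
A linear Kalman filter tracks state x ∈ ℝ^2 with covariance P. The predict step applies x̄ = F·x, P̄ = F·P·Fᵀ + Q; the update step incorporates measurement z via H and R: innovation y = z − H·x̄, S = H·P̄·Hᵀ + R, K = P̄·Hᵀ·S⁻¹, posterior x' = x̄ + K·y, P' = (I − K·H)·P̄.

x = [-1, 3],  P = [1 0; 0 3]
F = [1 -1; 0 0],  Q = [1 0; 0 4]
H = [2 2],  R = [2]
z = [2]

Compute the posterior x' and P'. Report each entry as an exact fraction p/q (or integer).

x' = [-26/19, 40/19]
P' = [45/19 -40/19; -40/19 44/19]

x̄ = F·x = [-4, 0]
P̄ = F·P·Fᵀ + Q = [5 0; 0 4]
y = z − H·x̄ = [10]
S = H·P̄·Hᵀ + R = [38]
K = P̄·Hᵀ·S⁻¹ = [5/19; 4/19]
x' = x̄ + K·y = [-26/19, 40/19]
P' = (I − K·H)·P̄ = [45/19 -40/19; -40/19 44/19]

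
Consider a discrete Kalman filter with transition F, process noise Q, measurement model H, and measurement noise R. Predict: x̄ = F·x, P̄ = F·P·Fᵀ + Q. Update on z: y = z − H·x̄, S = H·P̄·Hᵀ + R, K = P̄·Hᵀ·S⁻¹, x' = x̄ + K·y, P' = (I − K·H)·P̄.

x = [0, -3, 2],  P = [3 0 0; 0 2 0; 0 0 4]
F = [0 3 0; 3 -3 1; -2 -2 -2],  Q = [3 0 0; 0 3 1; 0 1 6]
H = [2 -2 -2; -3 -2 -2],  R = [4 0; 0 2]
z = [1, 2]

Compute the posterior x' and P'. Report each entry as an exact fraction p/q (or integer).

x' = [-3957/13601, 79169/27202, -3315/938]
P' = [3210/13601 -1476/13601 -24/469; -1476/13601 403853/13601 -13810/469; -24/469 -13810/469 13899/469]

x̄ = F·x = [-9, 11, 2]
P̄ = F·P·Fᵀ + Q = [21 -18 -12; -18 52 -13; -12 -13 42]
y = z − H·x̄ = [45, 1]
S = H·P̄·Hᵀ + R = [600 86; 86 103]
K = P̄·Hᵀ·S⁻¹ = [2691/13601 -2643/13601; -4839/27202 -1149/13601; -113/938 -53/469]
x' = x̄ + K·y = [-3957/13601, 79169/27202, -3315/938]
P' = (I − K·H)·P̄ = [3210/13601 -1476/13601 -24/469; -1476/13601 403853/13601 -13810/469; -24/469 -13810/469 13899/469]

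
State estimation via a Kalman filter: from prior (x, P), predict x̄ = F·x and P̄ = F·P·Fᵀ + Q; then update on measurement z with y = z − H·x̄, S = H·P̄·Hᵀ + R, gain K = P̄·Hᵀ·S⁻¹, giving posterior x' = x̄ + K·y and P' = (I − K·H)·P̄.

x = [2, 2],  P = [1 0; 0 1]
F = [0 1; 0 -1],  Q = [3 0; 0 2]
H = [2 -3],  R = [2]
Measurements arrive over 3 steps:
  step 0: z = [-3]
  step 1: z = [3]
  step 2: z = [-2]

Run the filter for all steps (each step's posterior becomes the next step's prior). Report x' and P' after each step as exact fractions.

step 0: x̄ = F·x = [2, -2]
step 0: P̄ = F·P·Fᵀ + Q = [4 -1; -1 3]
step 0: y = z − H·x̄ = [-13]
step 0: S = H·P̄·Hᵀ + R = [57]
step 0: K = P̄·Hᵀ·S⁻¹ = [11/57; -11/57]
step 0: x' = x̄ + K·y = [-29/57, 29/57]
step 0: P' = (I − K·H)·P̄ = [107/57 64/57; 64/57 50/57]
step 1: x̄ = F·x = [29/57, -29/57]
step 1: P̄ = F·P·Fᵀ + Q = [221/57 -50/57; -50/57 164/57]
step 1: y = z − H·x̄ = [26/57]
step 1: S = H·P̄·Hᵀ + R = [3074/57]
step 1: K = P̄·Hᵀ·S⁻¹ = [296/1537; -296/1537]
step 1: x' = x̄ + K·y = [917/1537, -917/1537]
step 1: P' = (I − K·H)·P̄ = [2885/1537 1726/1537; 1726/1537 1348/1537]
step 2: x̄ = F·x = [-917/1537, 917/1537]
step 2: P̄ = F·P·Fᵀ + Q = [5959/1537 -1348/1537; -1348/1537 4422/1537]
step 2: y = z − H·x̄ = [1511/1537]
step 2: S = H·P̄·Hᵀ + R = [82884/1537]
step 2: K = P̄·Hᵀ·S⁻¹ = [7981/41442; -7981/41442]
step 2: x' = x̄ + K·y = [-16879/41442, 16879/41442]
step 2: P' = (I − K·H)·P̄ = [38894/20721 23269/20721; 23269/20721 18173/20721]

step 0: x' = [-29/57, 29/57], P' = [107/57 64/57; 64/57 50/57]
step 1: x' = [917/1537, -917/1537], P' = [2885/1537 1726/1537; 1726/1537 1348/1537]
step 2: x' = [-16879/41442, 16879/41442], P' = [38894/20721 23269/20721; 23269/20721 18173/20721]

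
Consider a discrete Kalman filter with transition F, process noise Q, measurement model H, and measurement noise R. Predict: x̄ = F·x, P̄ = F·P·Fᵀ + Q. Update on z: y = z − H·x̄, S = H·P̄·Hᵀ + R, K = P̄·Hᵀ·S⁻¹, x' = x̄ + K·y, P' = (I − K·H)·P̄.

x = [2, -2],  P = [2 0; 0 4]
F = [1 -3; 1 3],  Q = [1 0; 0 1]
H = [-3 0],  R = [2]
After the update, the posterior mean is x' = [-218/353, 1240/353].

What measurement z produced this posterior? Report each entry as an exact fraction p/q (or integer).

z = [2]

x̄ = F·x = [8, -4]
P̄ = F·P·Fᵀ + Q = [39 -34; -34 39]
S = H·P̄·Hᵀ + R = [353]
K = P̄·Hᵀ·S⁻¹ = [-117/353; 102/353]
x' − x̄ = [-3042/353, 2652/353] = K·y
y = (KᵀK)⁻¹·Kᵀ·(x' − x̄) = [26]
z = y + H·x̄ = [26] + [-24] = [2]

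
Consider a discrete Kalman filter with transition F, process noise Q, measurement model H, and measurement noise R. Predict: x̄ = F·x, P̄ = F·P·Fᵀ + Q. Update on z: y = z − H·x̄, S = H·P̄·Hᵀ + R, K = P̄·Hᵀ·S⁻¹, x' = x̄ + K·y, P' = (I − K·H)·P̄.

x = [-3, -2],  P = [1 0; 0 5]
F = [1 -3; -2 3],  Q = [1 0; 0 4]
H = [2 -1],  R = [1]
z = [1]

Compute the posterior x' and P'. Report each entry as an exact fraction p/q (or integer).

x̄ = F·x = [3, 0]
P̄ = F·P·Fᵀ + Q = [47 -47; -47 53]
y = z − H·x̄ = [-5]
S = H·P̄·Hᵀ + R = [430]
K = P̄·Hᵀ·S⁻¹ = [141/430; -147/430]
x' = x̄ + K·y = [117/86, 147/86]
P' = (I − K·H)·P̄ = [329/430 517/430; 517/430 1181/430]

x' = [117/86, 147/86]
P' = [329/430 517/430; 517/430 1181/430]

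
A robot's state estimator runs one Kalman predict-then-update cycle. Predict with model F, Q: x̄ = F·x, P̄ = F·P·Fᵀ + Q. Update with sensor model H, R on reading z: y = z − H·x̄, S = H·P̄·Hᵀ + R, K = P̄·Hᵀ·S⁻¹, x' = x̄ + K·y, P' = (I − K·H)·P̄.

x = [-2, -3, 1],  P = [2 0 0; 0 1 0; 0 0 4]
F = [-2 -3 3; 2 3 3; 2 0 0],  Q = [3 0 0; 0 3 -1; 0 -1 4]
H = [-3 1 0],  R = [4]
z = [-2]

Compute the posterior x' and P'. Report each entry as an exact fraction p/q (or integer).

x' = [-572/225, -2278/225, -32/225]
P' = [2999/450 8401/450 1019/450; 8401/450 25199/450 3181/450; 1019/450 3181/450 4439/450]

x̄ = F·x = [16, -10, -4]
P̄ = F·P·Fᵀ + Q = [56 19 -8; 19 56 7; -8 7 12]
y = z − H·x̄ = [56]
S = H·P̄·Hᵀ + R = [450]
K = P̄·Hᵀ·S⁻¹ = [-149/450; -1/450; 31/450]
x' = x̄ + K·y = [-572/225, -2278/225, -32/225]
P' = (I − K·H)·P̄ = [2999/450 8401/450 1019/450; 8401/450 25199/450 3181/450; 1019/450 3181/450 4439/450]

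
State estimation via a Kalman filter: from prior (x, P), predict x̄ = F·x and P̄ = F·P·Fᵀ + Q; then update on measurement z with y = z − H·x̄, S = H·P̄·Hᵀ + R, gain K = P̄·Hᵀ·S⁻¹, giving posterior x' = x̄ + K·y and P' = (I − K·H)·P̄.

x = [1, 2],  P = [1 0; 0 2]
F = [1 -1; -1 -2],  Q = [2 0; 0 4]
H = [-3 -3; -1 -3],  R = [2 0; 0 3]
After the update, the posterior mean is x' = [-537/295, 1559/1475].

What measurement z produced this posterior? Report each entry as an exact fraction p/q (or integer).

x̄ = F·x = [-1, -5]
P̄ = F·P·Fᵀ + Q = [5 3; 3 13]
S = H·P̄·Hᵀ + R = [218 168; 168 143]
K = P̄·Hᵀ·S⁻¹ = [-108/295 98/295; 96/1475 -546/1475]
x' − x̄ = [-242/295, 8934/1475] = K·y
y = (KᵀK)⁻¹·Kᵀ·(x' − x̄) = [-15, -19]
z = y + H·x̄ = [-15, -19] + [18, 16] = [3, -3]

z = [3, -3]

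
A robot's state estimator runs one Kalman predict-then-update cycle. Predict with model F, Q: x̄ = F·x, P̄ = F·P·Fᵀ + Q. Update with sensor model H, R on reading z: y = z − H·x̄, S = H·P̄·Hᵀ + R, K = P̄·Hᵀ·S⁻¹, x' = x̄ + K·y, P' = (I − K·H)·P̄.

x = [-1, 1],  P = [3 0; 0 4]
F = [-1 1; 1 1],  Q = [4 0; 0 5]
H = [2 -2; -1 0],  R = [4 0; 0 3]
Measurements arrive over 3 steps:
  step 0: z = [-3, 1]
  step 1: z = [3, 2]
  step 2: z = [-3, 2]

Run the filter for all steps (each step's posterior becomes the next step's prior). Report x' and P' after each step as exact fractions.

step 0: x' = [-115/208, 89/104], P' = [213/104 99/52; 99/52 35/13]
step 1: x' = [-6317/13096, -48231/26192], P' = [5565/3274 10461/6548; 10461/6548 31855/13096]
step 2: x' = [-602683/302930, -1924683/3029300], P' = [51279/30293 239877/151465; 239877/151465 3644297/1514650]

step 0: x̄ = F·x = [2, 0]
step 0: P̄ = F·P·Fᵀ + Q = [11 1; 1 12]
step 0: y = z − H·x̄ = [-7, 3]
step 0: S = H·P̄·Hᵀ + R = [88 -20; -20 14]
step 0: K = P̄·Hᵀ·S⁻¹ = [15/208 -71/104; -41/104 -33/52]
step 0: x' = x̄ + K·y = [-115/208, 89/104]
step 0: P' = (I − K·H)·P̄ = [213/104 99/52; 99/52 35/13]
step 1: x̄ = F·x = [293/208, 63/208]
step 1: P̄ = F·P·Fᵀ + Q = [513/104 67/104; 67/104 1409/104]
step 1: y = z − H·x̄ = [41/52, 709/208]
step 1: S = H·P̄·Hᵀ + R = [946/13 -223/26; -223/26 825/104]
step 1: K = P̄·Hᵀ·S⁻¹ = [669/13096 -1855/3274; -10933/26192 -3487/6548]
step 1: x' = x̄ + K·y = [-6317/13096, -48231/26192]
step 1: P' = (I − K·H)·P̄ = [5565/3274 10461/6548; 10461/6548 31855/13096]
step 2: x̄ = F·x = [-35597/26192, -60865/26192]
step 2: P̄ = F·P·Fᵀ + Q = [64655/13096 9595/13096; 9595/13096 161439/13096]
step 2: y = z − H·x̄ = [-16139/3274, 16787/26192]
step 2: S = H·P̄·Hᵀ + R = [110000/1637 -13765/1637; -13765/1637 103943/13096]
step 2: K = P̄·Hᵀ·S⁻¹ = [8259/151465 -17093/30293; -1245527/3029300 -79959/151465]
step 2: x' = x̄ + K·y = [-602683/302930, -1924683/3029300]
step 2: P' = (I − K·H)·P̄ = [51279/30293 239877/151465; 239877/151465 3644297/1514650]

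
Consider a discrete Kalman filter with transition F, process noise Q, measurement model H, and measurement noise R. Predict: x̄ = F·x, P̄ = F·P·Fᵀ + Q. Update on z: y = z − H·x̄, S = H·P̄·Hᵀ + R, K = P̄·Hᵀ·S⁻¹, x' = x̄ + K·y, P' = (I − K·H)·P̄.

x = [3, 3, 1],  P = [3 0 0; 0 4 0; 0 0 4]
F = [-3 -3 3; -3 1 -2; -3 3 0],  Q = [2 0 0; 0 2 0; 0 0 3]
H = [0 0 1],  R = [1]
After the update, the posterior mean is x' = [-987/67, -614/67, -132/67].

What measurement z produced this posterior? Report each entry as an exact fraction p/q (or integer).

z = [-2]

x̄ = F·x = [-15, -8, 0]
P̄ = F·P·Fᵀ + Q = [101 -9 -9; -9 49 39; -9 39 66]
S = H·P̄·Hᵀ + R = [67]
K = P̄·Hᵀ·S⁻¹ = [-9/67; 39/67; 66/67]
x' − x̄ = [18/67, -78/67, -132/67] = K·y
y = (KᵀK)⁻¹·Kᵀ·(x' − x̄) = [-2]
z = y + H·x̄ = [-2] + [0] = [-2]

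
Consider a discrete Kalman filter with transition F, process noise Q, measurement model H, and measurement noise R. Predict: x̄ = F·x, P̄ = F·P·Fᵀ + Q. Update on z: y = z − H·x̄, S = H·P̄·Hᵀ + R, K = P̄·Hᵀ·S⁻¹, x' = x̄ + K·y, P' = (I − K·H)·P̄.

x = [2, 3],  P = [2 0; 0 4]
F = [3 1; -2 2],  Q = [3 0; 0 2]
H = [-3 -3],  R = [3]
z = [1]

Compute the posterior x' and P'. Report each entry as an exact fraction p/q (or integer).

x̄ = F·x = [9, 2]
P̄ = F·P·Fᵀ + Q = [25 -4; -4 26]
y = z − H·x̄ = [34]
S = H·P̄·Hᵀ + R = [390]
K = P̄·Hᵀ·S⁻¹ = [-21/130; -11/65]
x' = x̄ + K·y = [228/65, -244/65]
P' = (I − K·H)·P̄ = [1927/130 -953/65; -953/65 964/65]

x' = [228/65, -244/65]
P' = [1927/130 -953/65; -953/65 964/65]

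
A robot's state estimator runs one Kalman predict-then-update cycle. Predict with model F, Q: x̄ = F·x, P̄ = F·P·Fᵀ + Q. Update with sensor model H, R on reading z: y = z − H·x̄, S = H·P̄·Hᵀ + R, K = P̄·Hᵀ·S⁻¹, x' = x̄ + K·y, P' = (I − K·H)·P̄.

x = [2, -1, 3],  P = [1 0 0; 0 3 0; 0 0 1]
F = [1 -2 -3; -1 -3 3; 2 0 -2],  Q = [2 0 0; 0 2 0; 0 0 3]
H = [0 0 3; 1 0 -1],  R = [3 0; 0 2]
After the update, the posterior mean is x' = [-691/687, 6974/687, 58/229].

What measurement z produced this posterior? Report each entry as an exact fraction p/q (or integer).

x̄ = F·x = [-5, 10, -2]
P̄ = F·P·Fᵀ + Q = [24 8 8; 8 39 -8; 8 -8 11]
S = H·P̄·Hᵀ + R = [102 -9; -9 21]
K = P̄·Hᵀ·S⁻¹ = [72/229 616/687; -40/229 472/687; 74/229 -1/229]
x' − x̄ = [2744/687, 104/687, 516/229] = K·y
y = (KᵀK)⁻¹·Kᵀ·(x' − x̄) = [7, 2]
z = y + H·x̄ = [7, 2] + [-6, -3] = [1, -1]

z = [1, -1]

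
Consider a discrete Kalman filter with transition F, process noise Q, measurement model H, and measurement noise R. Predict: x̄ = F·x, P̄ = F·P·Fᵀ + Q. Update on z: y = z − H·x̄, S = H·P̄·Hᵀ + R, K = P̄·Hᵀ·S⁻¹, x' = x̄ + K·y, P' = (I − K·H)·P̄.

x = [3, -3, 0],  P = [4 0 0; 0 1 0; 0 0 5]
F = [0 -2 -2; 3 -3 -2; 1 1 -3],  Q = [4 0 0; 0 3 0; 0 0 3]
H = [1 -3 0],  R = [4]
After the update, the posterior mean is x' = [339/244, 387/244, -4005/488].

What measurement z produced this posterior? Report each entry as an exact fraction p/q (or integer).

x̄ = F·x = [6, 18, 0]
P̄ = F·P·Fᵀ + Q = [28 26 28; 26 68 39; 28 39 53]
S = H·P̄·Hᵀ + R = [488]
K = P̄·Hᵀ·S⁻¹ = [-25/244; -89/244; -89/488]
x' − x̄ = [-1125/244, -4005/244, -4005/488] = K·y
y = (KᵀK)⁻¹·Kᵀ·(x' − x̄) = [45]
z = y + H·x̄ = [45] + [-48] = [-3]

z = [-3]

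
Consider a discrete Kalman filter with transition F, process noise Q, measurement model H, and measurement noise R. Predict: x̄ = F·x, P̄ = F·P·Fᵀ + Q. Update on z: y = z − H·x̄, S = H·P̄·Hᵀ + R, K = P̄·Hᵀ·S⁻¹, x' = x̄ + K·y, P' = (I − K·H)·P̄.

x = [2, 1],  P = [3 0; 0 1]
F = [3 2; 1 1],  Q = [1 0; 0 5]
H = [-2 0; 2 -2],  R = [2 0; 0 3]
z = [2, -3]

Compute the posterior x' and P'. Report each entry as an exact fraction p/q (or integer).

x̄ = F·x = [8, 3]
P̄ = F·P·Fᵀ + Q = [32 11; 11 9]
y = z − H·x̄ = [18, -13]
S = H·P̄·Hᵀ + R = [130 -84; -84 79]
K = P̄·Hᵀ·S⁻¹ = [-764/1607 42/1607; -701/1607 -664/1607]
x' = x̄ + K·y = [-1442/1607, 835/1607]
P' = (I − K·H)·P̄ = [764/1607 701/1607; 701/1607 1697/1607]

x' = [-1442/1607, 835/1607]
P' = [764/1607 701/1607; 701/1607 1697/1607]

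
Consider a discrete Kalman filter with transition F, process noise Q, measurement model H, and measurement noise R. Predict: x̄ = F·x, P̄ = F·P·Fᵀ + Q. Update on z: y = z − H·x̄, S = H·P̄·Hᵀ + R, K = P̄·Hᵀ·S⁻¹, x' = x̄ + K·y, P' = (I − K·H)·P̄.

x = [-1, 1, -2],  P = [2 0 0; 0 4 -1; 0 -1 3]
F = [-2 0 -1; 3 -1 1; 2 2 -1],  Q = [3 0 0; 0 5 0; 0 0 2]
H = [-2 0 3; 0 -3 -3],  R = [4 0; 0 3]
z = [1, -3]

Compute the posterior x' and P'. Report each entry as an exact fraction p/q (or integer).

x̄ = F·x = [4, -6, 2]
P̄ = F·P·Fᵀ + Q = [14 -16 -3; -16 32 -2; -3 -2 33]
y = z − H·x̄ = [3, -15]
S = H·P̄·Hᵀ + R = [393 -393; -393 552]
K = P̄·Hᵀ·S⁻¹ = [659/20829 20/159; -7006/20829 -64/159; 2379/6943 4/53]
x' = x̄ + K·y = [15331/6943, -6744/6943, 13163/6943]
P' = (I − K·H)·P̄ = [166649/20829 -114598/20829 37326/6943; -114598/20829 94124/20829 -28580/6943; 37326/6943 -28580/6943 28056/6943]

x' = [15331/6943, -6744/6943, 13163/6943]
P' = [166649/20829 -114598/20829 37326/6943; -114598/20829 94124/20829 -28580/6943; 37326/6943 -28580/6943 28056/6943]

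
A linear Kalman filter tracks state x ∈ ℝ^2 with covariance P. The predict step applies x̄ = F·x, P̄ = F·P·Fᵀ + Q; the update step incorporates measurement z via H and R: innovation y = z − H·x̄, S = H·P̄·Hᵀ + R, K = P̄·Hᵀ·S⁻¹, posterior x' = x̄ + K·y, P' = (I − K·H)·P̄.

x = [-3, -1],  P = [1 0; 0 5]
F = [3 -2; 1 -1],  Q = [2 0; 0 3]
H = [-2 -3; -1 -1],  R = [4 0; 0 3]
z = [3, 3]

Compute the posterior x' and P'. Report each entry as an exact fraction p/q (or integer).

x̄ = F·x = [-7, -2]
P̄ = F·P·Fᵀ + Q = [31 13; 13 9]
y = z − H·x̄ = [-17, -6]
S = H·P̄·Hᵀ + R = [365 154; 154 69]
K = P̄·Hᵀ·S⁻¹ = [-193/1469 -506/1469; -269/1469 132/1469]
x' = x̄ + K·y = [-3966/1469, 843/1469]
P' = (I − K·H)·P̄ = [3782/1469 -2264/1469; -2264/1469 1868/1469]

x' = [-3966/1469, 843/1469]
P' = [3782/1469 -2264/1469; -2264/1469 1868/1469]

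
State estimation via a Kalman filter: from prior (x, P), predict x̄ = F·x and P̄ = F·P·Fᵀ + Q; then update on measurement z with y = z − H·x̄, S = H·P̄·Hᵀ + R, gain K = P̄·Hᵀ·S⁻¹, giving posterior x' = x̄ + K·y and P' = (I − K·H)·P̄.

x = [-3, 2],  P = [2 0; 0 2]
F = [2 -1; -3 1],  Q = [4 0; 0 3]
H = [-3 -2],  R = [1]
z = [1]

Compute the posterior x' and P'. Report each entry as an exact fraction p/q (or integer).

x̄ = F·x = [-8, 11]
P̄ = F·P·Fᵀ + Q = [14 -14; -14 23]
y = z − H·x̄ = [-1]
S = H·P̄·Hᵀ + R = [51]
K = P̄·Hᵀ·S⁻¹ = [-14/51; -4/51]
x' = x̄ + K·y = [-394/51, 565/51]
P' = (I − K·H)·P̄ = [518/51 -770/51; -770/51 1157/51]

x' = [-394/51, 565/51]
P' = [518/51 -770/51; -770/51 1157/51]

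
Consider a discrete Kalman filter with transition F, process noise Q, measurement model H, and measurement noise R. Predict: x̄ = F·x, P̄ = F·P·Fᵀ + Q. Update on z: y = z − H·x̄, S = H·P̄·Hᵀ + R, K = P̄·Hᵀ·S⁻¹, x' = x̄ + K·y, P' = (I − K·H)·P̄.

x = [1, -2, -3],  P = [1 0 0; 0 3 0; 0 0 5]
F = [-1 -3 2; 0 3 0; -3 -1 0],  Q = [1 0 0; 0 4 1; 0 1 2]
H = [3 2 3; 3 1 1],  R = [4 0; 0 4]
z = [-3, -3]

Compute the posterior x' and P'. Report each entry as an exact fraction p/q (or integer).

x̄ = F·x = [-1, -6, -1]
P̄ = F·P·Fᵀ + Q = [49 -27 12; -27 31 -8; 12 -8 14]
y = z − H·x̄ = [15, 7]
S = H·P̄·Hᵀ + R = [491 406; 406 384]
K = P̄·Hᵀ·S⁻¹ = [-1014/5927 6219/11854; 1759/5927 -2755/5927; 1689/5927 -2275/11854]
x' = x̄ + K·y = [1259/11854, -28462/5927, 22891/11854]
P' = (I − K·H)·P̄ = [10775/5927 -23280/5927 3393/5927; -23280/5927 99584/5927 -40764/5927; 3393/5927 -40764/5927 26035/5927]

x' = [1259/11854, -28462/5927, 22891/11854]
P' = [10775/5927 -23280/5927 3393/5927; -23280/5927 99584/5927 -40764/5927; 3393/5927 -40764/5927 26035/5927]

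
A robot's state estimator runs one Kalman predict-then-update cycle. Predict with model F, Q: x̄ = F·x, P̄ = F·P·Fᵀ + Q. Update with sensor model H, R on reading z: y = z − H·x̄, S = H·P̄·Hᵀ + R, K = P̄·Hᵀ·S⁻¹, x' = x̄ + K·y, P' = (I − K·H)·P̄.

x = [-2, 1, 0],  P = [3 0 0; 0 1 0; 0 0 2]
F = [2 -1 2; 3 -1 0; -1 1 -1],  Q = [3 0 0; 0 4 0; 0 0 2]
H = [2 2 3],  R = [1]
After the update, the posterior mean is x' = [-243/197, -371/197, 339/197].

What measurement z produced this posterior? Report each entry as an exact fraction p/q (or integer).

x̄ = F·x = [-5, -7, 3]
P̄ = F·P·Fᵀ + Q = [24 19 -11; 19 32 -10; -11 -10 8]
S = H·P̄·Hᵀ + R = [197]
K = P̄·Hᵀ·S⁻¹ = [53/197; 72/197; -18/197]
x' − x̄ = [742/197, 1008/197, -252/197] = K·y
y = (KᵀK)⁻¹·Kᵀ·(x' − x̄) = [14]
z = y + H·x̄ = [14] + [-15] = [-1]

z = [-1]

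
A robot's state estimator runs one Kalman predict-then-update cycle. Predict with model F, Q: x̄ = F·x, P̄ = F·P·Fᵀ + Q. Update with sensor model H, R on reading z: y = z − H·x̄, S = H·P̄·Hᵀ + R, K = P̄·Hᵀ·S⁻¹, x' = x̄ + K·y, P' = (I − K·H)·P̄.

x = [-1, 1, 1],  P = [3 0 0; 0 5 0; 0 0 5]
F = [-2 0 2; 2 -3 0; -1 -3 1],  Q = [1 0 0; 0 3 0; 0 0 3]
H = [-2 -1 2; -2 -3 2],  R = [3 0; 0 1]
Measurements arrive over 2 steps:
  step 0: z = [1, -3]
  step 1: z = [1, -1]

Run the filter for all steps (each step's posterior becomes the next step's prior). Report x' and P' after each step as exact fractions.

step 0: x' = [10840/4553, 8519/4553, 16905/4553], P' = [374411/13659 -1756/4553 366596/13659; -1756/4553 4428/4553 3755/4553; 366596/13659 3755/4553 381884/13659]
step 1: x' = [-730469750/587331349, 340454099/587331349, -491794736/587331349], P' = [1159601177/587331349 -364967914/587331349 649465308/587331349; -364967914/587331349 548167379/587331349 314435265/587331349; 649465308/587331349 314435265/587331349 1090474518/587331349]

step 0: x̄ = F·x = [4, -5, -1]
step 0: P̄ = F·P·Fᵀ + Q = [33 -12 16; -12 60 39; 16 39 56]
step 0: y = z − H·x̄ = [6, -8]
step 0: S = H·P̄·Hᵀ + R = [87 0; 0 157]
step 0: K = P̄·Hᵀ·S⁻¹ = [-22/87 2/157; 14/29 -78/157; 41/87 -37/157]
step 0: x' = x̄ + K·y = [10840/4553, 8519/4553, 16905/4553]
step 0: P' = (I − K·H)·P̄ = [374411/13659 -1756/4553 366596/13659; -1756/4553 4428/4553 3755/4553; 366596/13659 3755/4553 381884/13659]
step 1: x̄ = F·x = [12130/4553, -3877/4553, -19492/4553]
step 1: P̄ = F·P·Fᵀ + Q = [35357/4553 -43486/4553 -17664/4553; -43486/4553 1721393/13659 28645/4553; -17664/4553 28645/4553 28146/4553]
step 1: y = z − H·x̄ = [63920/4553, 47060/4553]
step 1: S = H·P̄·Hᵀ + R = [2082770/13659 1539669/4553; 1539669/4553 4698484/4553]
step 1: K = P̄·Hᵀ·S⁻¹ = [-218434608/587331349 74632004/587331349; 270212993/587331349 -285695779/587331349; 189194385/587331349 -61287375/587331349]
step 1: x' = x̄ + K·y = [-730469750/587331349, 340454099/587331349, -491794736/587331349]
step 1: P' = (I − K·H)·P̄ = [1159601177/587331349 -364967914/587331349 649465308/587331349; -364967914/587331349 548167379/587331349 314435265/587331349; 649465308/587331349 314435265/587331349 1090474518/587331349]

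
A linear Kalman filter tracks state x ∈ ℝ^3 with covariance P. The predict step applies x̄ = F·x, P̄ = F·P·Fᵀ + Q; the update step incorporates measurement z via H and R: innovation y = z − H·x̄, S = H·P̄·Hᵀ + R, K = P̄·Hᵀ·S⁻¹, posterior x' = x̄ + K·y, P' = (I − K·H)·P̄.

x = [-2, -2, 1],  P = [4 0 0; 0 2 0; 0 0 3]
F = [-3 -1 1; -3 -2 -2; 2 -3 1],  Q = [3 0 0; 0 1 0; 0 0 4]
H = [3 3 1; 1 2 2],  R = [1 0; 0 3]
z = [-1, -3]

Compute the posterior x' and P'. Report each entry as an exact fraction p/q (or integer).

x̄ = F·x = [9, 8, 3]
P̄ = F·P·Fᵀ + Q = [44 34 -15; 34 57 -18; -15 -18 41]
y = z − H·x̄ = [-55, -34]
S = H·P̄·Hᵀ + R = [1365 613; 613 371]
K = P̄·Hᵀ·S⁻¹ = [30983/130646 -22317/130646; 25949/130646 -3435/130646; -40521/130646 77869/130646]
x' = x̄ + K·y = [230527/130646, -265237/130646, -26953/130646]
P' = (I − K·H)·P̄ = [793141/130646 -959197/130646 529151/130646; -959197/130646 1214547/130646 -740101/130646; 529151/130646 -740101/130646 592329/130646]

x' = [230527/130646, -265237/130646, -26953/130646]
P' = [793141/130646 -959197/130646 529151/130646; -959197/130646 1214547/130646 -740101/130646; 529151/130646 -740101/130646 592329/130646]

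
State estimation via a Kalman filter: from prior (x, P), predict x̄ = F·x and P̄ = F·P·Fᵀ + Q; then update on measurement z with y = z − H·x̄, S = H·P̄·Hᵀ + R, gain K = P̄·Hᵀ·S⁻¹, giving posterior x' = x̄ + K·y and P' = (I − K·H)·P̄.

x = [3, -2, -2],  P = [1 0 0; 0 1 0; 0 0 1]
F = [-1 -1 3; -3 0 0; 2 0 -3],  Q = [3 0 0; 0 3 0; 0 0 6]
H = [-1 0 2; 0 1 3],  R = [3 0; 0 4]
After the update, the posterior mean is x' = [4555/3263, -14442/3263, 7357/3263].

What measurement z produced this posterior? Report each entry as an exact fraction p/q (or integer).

x̄ = F·x = [-7, -9, 12]
P̄ = F·P·Fᵀ + Q = [14 3 -11; 3 12 -6; -11 -6 19]
S = H·P̄·Hᵀ + R = [137 132; 132 151]
K = P̄·Hᵀ·S⁻¹ = [-1476/3263 642/3263; -1473/3263 1158/3263; 667/3263 519/3263]
x' − x̄ = [27396/3263, 14925/3263, -31799/3263] = K·y
y = (KᵀK)⁻¹·Kᵀ·(x' − x̄) = [-29, -24]
z = y + H·x̄ = [-29, -24] + [31, 27] = [2, 3]

z = [2, 3]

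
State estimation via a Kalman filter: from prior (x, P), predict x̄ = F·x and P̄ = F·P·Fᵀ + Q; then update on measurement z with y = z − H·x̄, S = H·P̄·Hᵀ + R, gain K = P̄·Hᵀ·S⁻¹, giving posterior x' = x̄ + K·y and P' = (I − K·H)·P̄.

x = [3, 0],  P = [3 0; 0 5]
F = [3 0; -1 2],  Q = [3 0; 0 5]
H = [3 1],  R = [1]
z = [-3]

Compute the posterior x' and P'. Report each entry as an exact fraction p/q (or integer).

x̄ = F·x = [9, -3]
P̄ = F·P·Fᵀ + Q = [30 -9; -9 28]
y = z − H·x̄ = [-27]
S = H·P̄·Hᵀ + R = [245]
K = P̄·Hᵀ·S⁻¹ = [81/245; 1/245]
x' = x̄ + K·y = [18/245, -762/245]
P' = (I − K·H)·P̄ = [789/245 -2286/245; -2286/245 6859/245]

x' = [18/245, -762/245]
P' = [789/245 -2286/245; -2286/245 6859/245]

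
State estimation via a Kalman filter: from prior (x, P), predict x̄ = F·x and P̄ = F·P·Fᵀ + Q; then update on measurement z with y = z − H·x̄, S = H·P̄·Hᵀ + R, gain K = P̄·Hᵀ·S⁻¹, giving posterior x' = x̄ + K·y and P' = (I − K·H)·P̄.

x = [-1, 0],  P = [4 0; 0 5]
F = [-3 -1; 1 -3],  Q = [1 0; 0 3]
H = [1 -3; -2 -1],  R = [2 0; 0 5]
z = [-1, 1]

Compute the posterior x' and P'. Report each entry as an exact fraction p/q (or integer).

x̄ = F·x = [3, -1]
P̄ = F·P·Fᵀ + Q = [42 3; 3 52]
y = z − H·x̄ = [-7, 6]
S = H·P̄·Hᵀ + R = [494 87; 87 237]
K = P̄·Hᵀ·S⁻¹ = [5130/36503 -15283/36503; -10405/36503 -15341/109509]
x' = x̄ + K·y = [-18099/36503, 5650/36503]
P' = (I − K·H)·P̄ = [34215/36503 7985/36503; 7985/36503 28795/109509]

x' = [-18099/36503, 5650/36503]
P' = [34215/36503 7985/36503; 7985/36503 28795/109509]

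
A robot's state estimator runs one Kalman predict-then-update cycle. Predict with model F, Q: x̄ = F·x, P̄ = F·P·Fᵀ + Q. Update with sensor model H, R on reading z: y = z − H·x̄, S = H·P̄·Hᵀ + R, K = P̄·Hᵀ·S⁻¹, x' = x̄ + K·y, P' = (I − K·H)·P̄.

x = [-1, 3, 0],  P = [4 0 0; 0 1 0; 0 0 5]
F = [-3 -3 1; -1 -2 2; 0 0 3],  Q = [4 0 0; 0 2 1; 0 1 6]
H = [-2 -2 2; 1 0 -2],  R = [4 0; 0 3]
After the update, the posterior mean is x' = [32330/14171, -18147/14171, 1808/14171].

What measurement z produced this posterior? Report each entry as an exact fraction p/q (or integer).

z = [-2, 2]

x̄ = F·x = [-6, -5, 0]
P̄ = F·P·Fᵀ + Q = [54 28 15; 28 30 31; 15 31 51]
S = H·P̄·Hᵀ + R = [400 -154; -154 201]
K = P̄·Hᵀ·S⁻¹ = [-11619/28342 -2759/14171; -8045/28342 -5479/14171; -2847/14171 -8315/14171]
x' − x̄ = [117356/14171, 52708/14171, 1808/14171] = K·y
y = (KᵀK)⁻¹·Kᵀ·(x' − x̄) = [-24, 8]
z = y + H·x̄ = [-24, 8] + [22, -6] = [-2, 2]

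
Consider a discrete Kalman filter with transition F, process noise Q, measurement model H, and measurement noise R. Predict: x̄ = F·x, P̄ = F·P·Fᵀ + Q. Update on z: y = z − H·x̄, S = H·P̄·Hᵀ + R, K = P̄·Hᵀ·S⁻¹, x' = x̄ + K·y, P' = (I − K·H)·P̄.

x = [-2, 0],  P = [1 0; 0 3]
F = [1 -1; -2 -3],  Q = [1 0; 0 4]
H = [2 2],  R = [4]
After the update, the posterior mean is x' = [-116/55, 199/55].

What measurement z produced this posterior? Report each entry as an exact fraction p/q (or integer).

z = [3]

x̄ = F·x = [-2, 4]
P̄ = F·P·Fᵀ + Q = [5 7; 7 35]
S = H·P̄·Hᵀ + R = [220]
K = P̄·Hᵀ·S⁻¹ = [6/55; 21/55]
x' − x̄ = [-6/55, -21/55] = K·y
y = (KᵀK)⁻¹·Kᵀ·(x' − x̄) = [-1]
z = y + H·x̄ = [-1] + [4] = [3]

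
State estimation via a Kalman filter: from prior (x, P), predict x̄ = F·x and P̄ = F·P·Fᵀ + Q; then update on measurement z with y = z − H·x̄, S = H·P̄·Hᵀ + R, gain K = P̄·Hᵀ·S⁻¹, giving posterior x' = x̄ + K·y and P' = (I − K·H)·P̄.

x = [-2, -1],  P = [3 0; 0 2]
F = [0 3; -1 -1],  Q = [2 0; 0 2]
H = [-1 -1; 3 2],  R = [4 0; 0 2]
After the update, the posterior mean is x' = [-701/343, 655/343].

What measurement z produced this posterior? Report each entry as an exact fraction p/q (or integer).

z = [2, -2]

x̄ = F·x = [-3, 3]
P̄ = F·P·Fᵀ + Q = [20 -6; -6 7]
S = H·P̄·Hᵀ + R = [19 -44; -44 138]
K = P̄·Hᵀ·S⁻¹ = [90/343 148/343; -157/343 -60/343]
x' − x̄ = [328/343, -374/343] = K·y
y = (KᵀK)⁻¹·Kᵀ·(x' − x̄) = [2, 1]
z = y + H·x̄ = [2, 1] + [0, -3] = [2, -2]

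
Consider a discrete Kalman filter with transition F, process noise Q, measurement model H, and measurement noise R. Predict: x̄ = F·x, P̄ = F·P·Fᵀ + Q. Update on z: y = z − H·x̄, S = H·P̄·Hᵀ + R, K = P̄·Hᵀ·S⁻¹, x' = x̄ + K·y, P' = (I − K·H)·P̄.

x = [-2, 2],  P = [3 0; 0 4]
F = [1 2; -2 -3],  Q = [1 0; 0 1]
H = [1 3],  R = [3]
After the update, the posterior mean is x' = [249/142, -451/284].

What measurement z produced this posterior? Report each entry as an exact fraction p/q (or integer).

z = [-3]

x̄ = F·x = [2, -2]
P̄ = F·P·Fᵀ + Q = [20 -30; -30 49]
S = H·P̄·Hᵀ + R = [284]
K = P̄·Hᵀ·S⁻¹ = [-35/142; 117/284]
x' − x̄ = [-35/142, 117/284] = K·y
y = (KᵀK)⁻¹·Kᵀ·(x' − x̄) = [1]
z = y + H·x̄ = [1] + [-4] = [-3]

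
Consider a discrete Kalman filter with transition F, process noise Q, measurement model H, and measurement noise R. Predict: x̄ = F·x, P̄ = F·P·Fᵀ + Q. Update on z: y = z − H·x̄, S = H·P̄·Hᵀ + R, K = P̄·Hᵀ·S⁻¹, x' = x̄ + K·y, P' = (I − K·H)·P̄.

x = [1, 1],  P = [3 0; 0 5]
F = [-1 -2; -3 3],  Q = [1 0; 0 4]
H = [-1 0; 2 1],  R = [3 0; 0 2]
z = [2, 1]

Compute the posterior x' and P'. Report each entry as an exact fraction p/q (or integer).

x̄ = F·x = [-3, 0]
P̄ = F·P·Fᵀ + Q = [24 -21; -21 76]
y = z − H·x̄ = [-1, 7]
S = H·P̄·Hᵀ + R = [27 -27; -27 90]
K = P̄·Hᵀ·S⁻¹ = [-53/63 1/21; 104/63 55/63]
x' = x̄ + K·y = [-115/63, 281/63]
P' = (I − K·H)·P̄ = [53/21 -104/21; -104/21 734/63]

x' = [-115/63, 281/63]
P' = [53/21 -104/21; -104/21 734/63]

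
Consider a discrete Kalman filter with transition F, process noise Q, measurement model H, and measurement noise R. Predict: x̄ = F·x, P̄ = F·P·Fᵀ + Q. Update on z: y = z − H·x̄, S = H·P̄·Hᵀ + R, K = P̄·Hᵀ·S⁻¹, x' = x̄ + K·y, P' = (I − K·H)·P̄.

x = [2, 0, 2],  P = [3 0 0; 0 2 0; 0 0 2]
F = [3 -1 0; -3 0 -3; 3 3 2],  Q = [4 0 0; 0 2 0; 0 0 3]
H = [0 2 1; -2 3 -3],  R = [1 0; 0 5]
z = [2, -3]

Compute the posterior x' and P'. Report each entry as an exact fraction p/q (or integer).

x̄ = F·x = [6, -12, 10]
P̄ = F·P·Fᵀ + Q = [33 -27 21; -27 47 -39; 21 -39 56]
y = z − H·x̄ = [16, 75]
S = H·P̄·Hᵀ + R = [89 297; 297 2342]
K = P̄·Hᵀ·S⁻¹ = [-14916/120229 -8889/120229; 36146/120229 11433/120229; 45595/120229 -22569/120229]
x' = x̄ + K·y = [-183957/120229, -6937/120229, 239135/120229]
P' = (I − K·H)·P̄ = [1608639/120229 347565/120229 -710046/120229; 347565/120229 95637/120229 -155128/120229; -710046/120229 -155128/120229 355851/120229]

x' = [-183957/120229, -6937/120229, 239135/120229]
P' = [1608639/120229 347565/120229 -710046/120229; 347565/120229 95637/120229 -155128/120229; -710046/120229 -155128/120229 355851/120229]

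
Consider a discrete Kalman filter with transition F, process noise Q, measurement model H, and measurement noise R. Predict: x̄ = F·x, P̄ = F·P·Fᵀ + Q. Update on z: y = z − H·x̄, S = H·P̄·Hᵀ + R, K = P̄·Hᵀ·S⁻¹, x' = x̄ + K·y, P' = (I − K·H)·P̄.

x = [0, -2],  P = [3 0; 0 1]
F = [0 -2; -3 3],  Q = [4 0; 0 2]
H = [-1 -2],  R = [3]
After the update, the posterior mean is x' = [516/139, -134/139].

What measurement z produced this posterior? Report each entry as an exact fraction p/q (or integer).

z = [-2]

x̄ = F·x = [4, -6]
P̄ = F·P·Fᵀ + Q = [8 -6; -6 38]
S = H·P̄·Hᵀ + R = [139]
K = P̄·Hᵀ·S⁻¹ = [4/139; -70/139]
x' − x̄ = [-40/139, 700/139] = K·y
y = (KᵀK)⁻¹·Kᵀ·(x' − x̄) = [-10]
z = y + H·x̄ = [-10] + [8] = [-2]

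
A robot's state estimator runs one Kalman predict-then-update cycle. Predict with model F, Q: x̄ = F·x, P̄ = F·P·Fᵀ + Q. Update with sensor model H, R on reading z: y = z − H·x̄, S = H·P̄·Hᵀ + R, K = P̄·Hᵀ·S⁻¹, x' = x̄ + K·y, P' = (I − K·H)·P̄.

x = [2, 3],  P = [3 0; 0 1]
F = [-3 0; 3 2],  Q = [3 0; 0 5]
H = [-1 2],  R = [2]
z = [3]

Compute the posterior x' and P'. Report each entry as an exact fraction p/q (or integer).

x' = [141/71, 735/284]
P' = [366/71 162/71; 162/71 423/284]

x̄ = F·x = [-6, 12]
P̄ = F·P·Fᵀ + Q = [30 -27; -27 36]
y = z − H·x̄ = [-27]
S = H·P̄·Hᵀ + R = [284]
K = P̄·Hᵀ·S⁻¹ = [-21/71; 99/284]
x' = x̄ + K·y = [141/71, 735/284]
P' = (I − K·H)·P̄ = [366/71 162/71; 162/71 423/284]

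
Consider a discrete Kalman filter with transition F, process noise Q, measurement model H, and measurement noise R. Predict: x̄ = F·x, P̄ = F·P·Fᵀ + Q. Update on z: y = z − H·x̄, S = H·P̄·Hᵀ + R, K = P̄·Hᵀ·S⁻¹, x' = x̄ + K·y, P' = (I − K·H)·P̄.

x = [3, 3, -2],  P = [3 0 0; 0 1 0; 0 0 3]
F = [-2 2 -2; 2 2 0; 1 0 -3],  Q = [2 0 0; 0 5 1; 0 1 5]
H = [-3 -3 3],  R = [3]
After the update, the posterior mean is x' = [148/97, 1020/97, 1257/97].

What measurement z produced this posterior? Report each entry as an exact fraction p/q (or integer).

x̄ = F·x = [4, 12, 9]
P̄ = F·P·Fᵀ + Q = [30 -8 12; -8 21 7; 12 7 35]
S = H·P̄·Hᵀ + R = [291]
K = P̄·Hᵀ·S⁻¹ = [-10/97; -6/97; 16/97]
x' − x̄ = [-240/97, -144/97, 384/97] = K·y
y = (KᵀK)⁻¹·Kᵀ·(x' − x̄) = [24]
z = y + H·x̄ = [24] + [-21] = [3]

z = [3]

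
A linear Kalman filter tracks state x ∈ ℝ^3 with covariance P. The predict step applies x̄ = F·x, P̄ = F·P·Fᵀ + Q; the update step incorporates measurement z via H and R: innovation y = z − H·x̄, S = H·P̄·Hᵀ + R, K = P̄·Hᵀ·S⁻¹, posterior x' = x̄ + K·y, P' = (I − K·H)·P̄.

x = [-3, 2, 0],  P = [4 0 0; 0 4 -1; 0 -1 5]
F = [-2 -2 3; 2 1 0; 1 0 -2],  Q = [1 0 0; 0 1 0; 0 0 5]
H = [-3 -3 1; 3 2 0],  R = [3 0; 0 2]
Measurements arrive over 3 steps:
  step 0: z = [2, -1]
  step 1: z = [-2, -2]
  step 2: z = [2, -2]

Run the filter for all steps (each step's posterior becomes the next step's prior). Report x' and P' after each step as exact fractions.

step 0: x̄ = F·x = [2, -4, -3]
step 0: P̄ = F·P·Fᵀ + Q = [90 -27 -42; -27 21 10; -42 10 29]
step 0: y = z − H·x̄ = [-1, 1]
step 0: S = H·P̄·Hᵀ + R = [737 -637; -637 572]
step 0: K = P̄·Hᵀ·S⁻¹ = [28/81 803/1053; -679/1215 -839/1215; 34/135 167/1755]
step 0: x' = x̄ + K·y = [2545/1053, -1004/243, -1108/351]
step 0: P' = (I − K·H)·P̄ = [1802/351 -562/81 -512/117; -562/81 11806/1215 899/135; -512/117 899/135 1483/195]
step 1: x̄ = F·x = [-19082/3159, 2218/3159, 9193/1053]
step 1: P̄ = F·P·Fᵀ + Q = [725698/15795 -72947/15795 -242282/5265; -72947/15795 55273/15795 39568/5265; -242282/5265 39568/5265 101893/1755]
step 1: y = z − H·x̄ = [-28163/1053, 46492/3159]
step 1: S = H·P̄·Hᵀ + R = [1147663/1755 -514123/1053; -514123/1053 1181720/3159]
step 1: K = P̄·Hᵀ·S⁻¹ = [-2543544/19717393 17292211/98586965; 2272947/19717393 13026199/98586965; 15360442/19717393 13563939/19717393]
step 1: x' = x̄ + K·y = [-879882/98586965, -43024743/98586965, -39059117/19717393]
step 1: P' = (I − K·H)·P̄ = [143848502/98586965 -198480542/98586965 -40409856/19717393; -198480542/98586965 310747012/98586965 74178723/19717393; -40409856/19717393 74178723/19717393 147387927/19717393]
step 2: x̄ = F·x = [-99615501/19717393, -44784507/98586965, 389711288/98586965]
step 2: P̄ = F·P·Fᵀ + Q = [987089876/19717393 -21123923/19717393 -848628846/19717393; -21123923/19717393 190805817/98586965 155626352/98586965; -848628846/19717393 155626352/98586965 4392738987/98586965]
step 2: y = z − H·x̄ = [-1821123394/98586965, 1386627599/98586965]
step 2: S = H·P̄·Hᵀ + R = [73448750853/98586965 -56397765083/98586965; -56397765083/98586965 44112006238/98586965]
step 2: K = P̄·Hᵀ·S⁻¹ = [-32484246188/601132710025 157362112467/601132710025; -7671395801/601132710025 -8925564541/601132710025; 348329765344/601132710025 276116348529/601132710025]
step 2: x' = x̄ + K·y = [-223662545348/601132710025, -256903210596/601132710025, -174594404101/601132710025]
step 2: P' = (I − K·H)·P̄ = [625107102662/601132710025 -780298541526/601132710025 -563027055156/601132710025; -780298541526/601132710025 1161522247748/601132710025 1120656931263/601132710025; -563027055156/601132710025 1120656931263/601132710025 2717878924353/601132710025]

step 0: x' = [2545/1053, -1004/243, -1108/351], P' = [1802/351 -562/81 -512/117; -562/81 11806/1215 899/135; -512/117 899/135 1483/195]
step 1: x' = [-879882/98586965, -43024743/98586965, -39059117/19717393], P' = [143848502/98586965 -198480542/98586965 -40409856/19717393; -198480542/98586965 310747012/98586965 74178723/19717393; -40409856/19717393 74178723/19717393 147387927/19717393]
step 2: x' = [-223662545348/601132710025, -256903210596/601132710025, -174594404101/601132710025], P' = [625107102662/601132710025 -780298541526/601132710025 -563027055156/601132710025; -780298541526/601132710025 1161522247748/601132710025 1120656931263/601132710025; -563027055156/601132710025 1120656931263/601132710025 2717878924353/601132710025]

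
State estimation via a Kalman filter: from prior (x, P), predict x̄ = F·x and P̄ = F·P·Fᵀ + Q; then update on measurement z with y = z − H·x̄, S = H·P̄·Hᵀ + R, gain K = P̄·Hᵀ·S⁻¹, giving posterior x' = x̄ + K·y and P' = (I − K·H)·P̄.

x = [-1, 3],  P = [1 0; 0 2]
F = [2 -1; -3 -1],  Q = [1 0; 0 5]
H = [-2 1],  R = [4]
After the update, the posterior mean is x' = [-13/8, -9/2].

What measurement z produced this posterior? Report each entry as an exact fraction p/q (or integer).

z = [-2]

x̄ = F·x = [-5, 0]
P̄ = F·P·Fᵀ + Q = [7 -4; -4 16]
S = H·P̄·Hᵀ + R = [64]
K = P̄·Hᵀ·S⁻¹ = [-9/32; 3/8]
x' − x̄ = [27/8, -9/2] = K·y
y = (KᵀK)⁻¹·Kᵀ·(x' − x̄) = [-12]
z = y + H·x̄ = [-12] + [10] = [-2]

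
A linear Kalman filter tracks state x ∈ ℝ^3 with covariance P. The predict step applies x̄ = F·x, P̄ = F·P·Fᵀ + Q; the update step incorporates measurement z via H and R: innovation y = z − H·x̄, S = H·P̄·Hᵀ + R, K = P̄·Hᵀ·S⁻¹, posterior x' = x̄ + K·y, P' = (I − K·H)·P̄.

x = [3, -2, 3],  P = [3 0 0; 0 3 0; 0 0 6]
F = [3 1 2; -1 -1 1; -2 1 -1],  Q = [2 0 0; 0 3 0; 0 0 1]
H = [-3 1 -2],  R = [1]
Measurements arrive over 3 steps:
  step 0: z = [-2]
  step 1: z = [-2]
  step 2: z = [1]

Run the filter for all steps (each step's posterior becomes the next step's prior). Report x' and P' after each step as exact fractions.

step 0: x̄ = F·x = [13, 2, -11]
step 0: P̄ = F·P·Fᵀ + Q = [56 0 -27; 0 15 -3; -27 -3 22]
step 0: y = z − H·x̄ = [13]
step 0: S = H·P̄·Hᵀ + R = [296]
step 0: K = P̄·Hᵀ·S⁻¹ = [-57/148; 21/296; 17/148]
step 0: x' = x̄ + K·y = [1183/148, 865/296, -1407/148]
step 0: P' = (I − K·H)·P̄ = [895/74 1197/148 -1029/74; 1197/148 3999/296 -801/148; -1029/74 -801/148 1339/74]
step 1: x̄ = F·x = [2335/296, -6045/296, -1053/296]
step 1: P̄ = F·P·Fᵀ + Q = [16799/296 -16117/296 1411/296; -16117/296 30047/296 1111/296; 1411/296 1111/296 1135/296]
step 1: y = z − H·x̄ = [1294/37]
step 1: S = H·P̄·Hᵀ + R = [36908/37]
step 1: K = P̄·Hᵀ·S⁻¹ = [-8667/36908; 4761/18454; -337/18454]
step 1: x' = x̄ + K·y = [-23923/73816, -841467/73816, -309739/73816]
step 1: P' = (I − K·H)·P̄ = [128935/73816 441697/73816 36113/73816; 441697/73816 2592073/73816 623969/73816; 36113/73816 623969/73816 258489/73816]
step 2: x̄ = F·x = [-766357/36908, 555651/73816, -241941/36908]
step 2: P̄ = F·P·Fᵀ + Q = [5256745/36908 -602068/9227 264295/9227; -602068/9227 2764175/73816 -469585/36908; 264295/9227 -469585/36908 142461/18454]
step 2: y = z − H·x̄ = [-6047741/73816]
step 2: S = H·P̄·Hᵀ + R = [157767041/73816]
step 2: K = P̄·Hᵀ·S⁻¹ = [-40585734/157767041; 19092147/157767041; -8421938/157767041]
step 2: x' = x̄ + K·y = [98630515/315534082, -753249867/315534082, -344192744/157767041]
step 2: P' = (I − K·H)·P̄ = [622109221/631068164 811580411/631068164 -223101079/315534082; 811580411/631068164 3879139129/631068164 342007327/315534082; -223101079/315534082 342007327/315534082 257038610/157767041]

step 0: x' = [1183/148, 865/296, -1407/148], P' = [895/74 1197/148 -1029/74; 1197/148 3999/296 -801/148; -1029/74 -801/148 1339/74]
step 1: x' = [-23923/73816, -841467/73816, -309739/73816], P' = [128935/73816 441697/73816 36113/73816; 441697/73816 2592073/73816 623969/73816; 36113/73816 623969/73816 258489/73816]
step 2: x' = [98630515/315534082, -753249867/315534082, -344192744/157767041], P' = [622109221/631068164 811580411/631068164 -223101079/315534082; 811580411/631068164 3879139129/631068164 342007327/315534082; -223101079/315534082 342007327/315534082 257038610/157767041]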